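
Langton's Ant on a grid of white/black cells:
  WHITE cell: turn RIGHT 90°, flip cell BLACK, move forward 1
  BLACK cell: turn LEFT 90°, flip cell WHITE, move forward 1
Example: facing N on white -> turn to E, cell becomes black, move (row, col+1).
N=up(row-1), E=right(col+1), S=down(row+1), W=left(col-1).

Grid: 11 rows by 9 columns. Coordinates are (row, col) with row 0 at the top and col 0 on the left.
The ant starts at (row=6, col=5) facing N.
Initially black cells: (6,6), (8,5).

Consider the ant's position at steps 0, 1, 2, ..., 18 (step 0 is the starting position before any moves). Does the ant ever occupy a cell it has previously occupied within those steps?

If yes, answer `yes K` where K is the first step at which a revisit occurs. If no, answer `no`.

Step 1: on WHITE (6,5): turn R to E, flip to black, move to (6,6). |black|=3 — new cell
Step 2: on BLACK (6,6): turn L to N, flip to white, move to (5,6). |black|=2 — new cell
Step 3: on WHITE (5,6): turn R to E, flip to black, move to (5,7). |black|=3 — new cell
Step 4: on WHITE (5,7): turn R to S, flip to black, move to (6,7). |black|=4 — new cell
Step 5: on WHITE (6,7): turn R to W, flip to black, move to (6,6). |black|=5 — REVISIT

Answer: yes 5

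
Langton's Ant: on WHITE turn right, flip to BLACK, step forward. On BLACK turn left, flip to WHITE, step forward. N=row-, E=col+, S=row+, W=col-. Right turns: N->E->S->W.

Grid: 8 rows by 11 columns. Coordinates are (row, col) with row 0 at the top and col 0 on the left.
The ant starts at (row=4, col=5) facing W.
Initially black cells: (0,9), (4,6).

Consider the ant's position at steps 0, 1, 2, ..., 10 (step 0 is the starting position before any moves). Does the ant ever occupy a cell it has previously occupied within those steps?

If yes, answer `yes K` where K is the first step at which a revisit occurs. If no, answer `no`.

Step 1: on WHITE (4,5): turn R to N, flip to black, move to (3,5). |black|=3 — new cell
Step 2: on WHITE (3,5): turn R to E, flip to black, move to (3,6). |black|=4 — new cell
Step 3: on WHITE (3,6): turn R to S, flip to black, move to (4,6). |black|=5 — new cell
Step 4: on BLACK (4,6): turn L to E, flip to white, move to (4,7). |black|=4 — new cell
Step 5: on WHITE (4,7): turn R to S, flip to black, move to (5,7). |black|=5 — new cell
Step 6: on WHITE (5,7): turn R to W, flip to black, move to (5,6). |black|=6 — new cell
Step 7: on WHITE (5,6): turn R to N, flip to black, move to (4,6). |black|=7 — REVISIT

Answer: yes 7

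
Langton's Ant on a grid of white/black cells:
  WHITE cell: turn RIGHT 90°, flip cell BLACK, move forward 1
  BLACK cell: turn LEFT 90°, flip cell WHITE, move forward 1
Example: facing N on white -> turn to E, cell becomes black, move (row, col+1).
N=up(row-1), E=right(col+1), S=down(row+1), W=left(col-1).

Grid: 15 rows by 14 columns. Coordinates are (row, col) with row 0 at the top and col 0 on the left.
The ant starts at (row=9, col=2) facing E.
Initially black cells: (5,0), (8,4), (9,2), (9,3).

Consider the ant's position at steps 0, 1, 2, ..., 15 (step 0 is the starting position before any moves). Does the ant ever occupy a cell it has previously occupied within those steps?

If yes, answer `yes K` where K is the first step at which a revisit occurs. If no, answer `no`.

Answer: yes 7

Derivation:
Step 1: on BLACK (9,2): turn L to N, flip to white, move to (8,2). |black|=3 — new cell
Step 2: on WHITE (8,2): turn R to E, flip to black, move to (8,3). |black|=4 — new cell
Step 3: on WHITE (8,3): turn R to S, flip to black, move to (9,3). |black|=5 — new cell
Step 4: on BLACK (9,3): turn L to E, flip to white, move to (9,4). |black|=4 — new cell
Step 5: on WHITE (9,4): turn R to S, flip to black, move to (10,4). |black|=5 — new cell
Step 6: on WHITE (10,4): turn R to W, flip to black, move to (10,3). |black|=6 — new cell
Step 7: on WHITE (10,3): turn R to N, flip to black, move to (9,3). |black|=7 — REVISIT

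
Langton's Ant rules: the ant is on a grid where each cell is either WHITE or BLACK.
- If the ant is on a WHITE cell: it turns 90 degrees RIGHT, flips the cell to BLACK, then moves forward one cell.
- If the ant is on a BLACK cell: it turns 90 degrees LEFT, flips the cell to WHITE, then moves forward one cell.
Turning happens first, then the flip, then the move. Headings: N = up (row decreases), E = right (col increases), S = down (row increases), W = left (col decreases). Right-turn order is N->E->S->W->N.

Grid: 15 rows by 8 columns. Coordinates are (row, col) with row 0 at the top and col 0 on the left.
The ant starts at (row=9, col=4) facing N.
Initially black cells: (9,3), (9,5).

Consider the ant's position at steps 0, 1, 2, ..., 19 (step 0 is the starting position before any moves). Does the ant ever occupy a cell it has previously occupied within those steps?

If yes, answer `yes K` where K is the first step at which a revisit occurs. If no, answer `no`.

Answer: yes 5

Derivation:
Step 1: on WHITE (9,4): turn R to E, flip to black, move to (9,5). |black|=3 — new cell
Step 2: on BLACK (9,5): turn L to N, flip to white, move to (8,5). |black|=2 — new cell
Step 3: on WHITE (8,5): turn R to E, flip to black, move to (8,6). |black|=3 — new cell
Step 4: on WHITE (8,6): turn R to S, flip to black, move to (9,6). |black|=4 — new cell
Step 5: on WHITE (9,6): turn R to W, flip to black, move to (9,5). |black|=5 — REVISIT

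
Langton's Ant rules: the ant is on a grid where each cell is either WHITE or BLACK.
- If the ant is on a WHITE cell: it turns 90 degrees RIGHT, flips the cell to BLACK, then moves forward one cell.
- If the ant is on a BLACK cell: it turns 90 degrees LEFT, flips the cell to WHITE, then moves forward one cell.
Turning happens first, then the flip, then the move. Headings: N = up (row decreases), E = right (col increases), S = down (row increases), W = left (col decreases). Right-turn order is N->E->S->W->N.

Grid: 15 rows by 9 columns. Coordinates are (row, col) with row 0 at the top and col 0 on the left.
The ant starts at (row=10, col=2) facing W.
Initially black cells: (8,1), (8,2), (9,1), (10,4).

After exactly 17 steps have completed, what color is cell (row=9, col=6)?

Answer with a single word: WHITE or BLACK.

Answer: WHITE

Derivation:
Step 1: on WHITE (10,2): turn R to N, flip to black, move to (9,2). |black|=5
Step 2: on WHITE (9,2): turn R to E, flip to black, move to (9,3). |black|=6
Step 3: on WHITE (9,3): turn R to S, flip to black, move to (10,3). |black|=7
Step 4: on WHITE (10,3): turn R to W, flip to black, move to (10,2). |black|=8
Step 5: on BLACK (10,2): turn L to S, flip to white, move to (11,2). |black|=7
Step 6: on WHITE (11,2): turn R to W, flip to black, move to (11,1). |black|=8
Step 7: on WHITE (11,1): turn R to N, flip to black, move to (10,1). |black|=9
Step 8: on WHITE (10,1): turn R to E, flip to black, move to (10,2). |black|=10
Step 9: on WHITE (10,2): turn R to S, flip to black, move to (11,2). |black|=11
Step 10: on BLACK (11,2): turn L to E, flip to white, move to (11,3). |black|=10
Step 11: on WHITE (11,3): turn R to S, flip to black, move to (12,3). |black|=11
Step 12: on WHITE (12,3): turn R to W, flip to black, move to (12,2). |black|=12
Step 13: on WHITE (12,2): turn R to N, flip to black, move to (11,2). |black|=13
Step 14: on WHITE (11,2): turn R to E, flip to black, move to (11,3). |black|=14
Step 15: on BLACK (11,3): turn L to N, flip to white, move to (10,3). |black|=13
Step 16: on BLACK (10,3): turn L to W, flip to white, move to (10,2). |black|=12
Step 17: on BLACK (10,2): turn L to S, flip to white, move to (11,2). |black|=11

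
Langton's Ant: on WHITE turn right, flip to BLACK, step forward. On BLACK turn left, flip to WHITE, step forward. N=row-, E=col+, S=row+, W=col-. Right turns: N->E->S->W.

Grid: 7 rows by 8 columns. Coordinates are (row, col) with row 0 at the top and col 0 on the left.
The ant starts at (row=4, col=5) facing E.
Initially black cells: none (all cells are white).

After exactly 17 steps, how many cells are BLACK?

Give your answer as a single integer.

Step 1: on WHITE (4,5): turn R to S, flip to black, move to (5,5). |black|=1
Step 2: on WHITE (5,5): turn R to W, flip to black, move to (5,4). |black|=2
Step 3: on WHITE (5,4): turn R to N, flip to black, move to (4,4). |black|=3
Step 4: on WHITE (4,4): turn R to E, flip to black, move to (4,5). |black|=4
Step 5: on BLACK (4,5): turn L to N, flip to white, move to (3,5). |black|=3
Step 6: on WHITE (3,5): turn R to E, flip to black, move to (3,6). |black|=4
Step 7: on WHITE (3,6): turn R to S, flip to black, move to (4,6). |black|=5
Step 8: on WHITE (4,6): turn R to W, flip to black, move to (4,5). |black|=6
Step 9: on WHITE (4,5): turn R to N, flip to black, move to (3,5). |black|=7
Step 10: on BLACK (3,5): turn L to W, flip to white, move to (3,4). |black|=6
Step 11: on WHITE (3,4): turn R to N, flip to black, move to (2,4). |black|=7
Step 12: on WHITE (2,4): turn R to E, flip to black, move to (2,5). |black|=8
Step 13: on WHITE (2,5): turn R to S, flip to black, move to (3,5). |black|=9
Step 14: on WHITE (3,5): turn R to W, flip to black, move to (3,4). |black|=10
Step 15: on BLACK (3,4): turn L to S, flip to white, move to (4,4). |black|=9
Step 16: on BLACK (4,4): turn L to E, flip to white, move to (4,5). |black|=8
Step 17: on BLACK (4,5): turn L to N, flip to white, move to (3,5). |black|=7

Answer: 7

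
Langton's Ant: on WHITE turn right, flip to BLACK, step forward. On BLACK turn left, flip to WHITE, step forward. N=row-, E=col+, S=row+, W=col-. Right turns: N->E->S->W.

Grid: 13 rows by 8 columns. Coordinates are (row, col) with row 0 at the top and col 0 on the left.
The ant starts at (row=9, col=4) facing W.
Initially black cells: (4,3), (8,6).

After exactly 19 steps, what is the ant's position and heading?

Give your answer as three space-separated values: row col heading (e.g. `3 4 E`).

Step 1: on WHITE (9,4): turn R to N, flip to black, move to (8,4). |black|=3
Step 2: on WHITE (8,4): turn R to E, flip to black, move to (8,5). |black|=4
Step 3: on WHITE (8,5): turn R to S, flip to black, move to (9,5). |black|=5
Step 4: on WHITE (9,5): turn R to W, flip to black, move to (9,4). |black|=6
Step 5: on BLACK (9,4): turn L to S, flip to white, move to (10,4). |black|=5
Step 6: on WHITE (10,4): turn R to W, flip to black, move to (10,3). |black|=6
Step 7: on WHITE (10,3): turn R to N, flip to black, move to (9,3). |black|=7
Step 8: on WHITE (9,3): turn R to E, flip to black, move to (9,4). |black|=8
Step 9: on WHITE (9,4): turn R to S, flip to black, move to (10,4). |black|=9
Step 10: on BLACK (10,4): turn L to E, flip to white, move to (10,5). |black|=8
Step 11: on WHITE (10,5): turn R to S, flip to black, move to (11,5). |black|=9
Step 12: on WHITE (11,5): turn R to W, flip to black, move to (11,4). |black|=10
Step 13: on WHITE (11,4): turn R to N, flip to black, move to (10,4). |black|=11
Step 14: on WHITE (10,4): turn R to E, flip to black, move to (10,5). |black|=12
Step 15: on BLACK (10,5): turn L to N, flip to white, move to (9,5). |black|=11
Step 16: on BLACK (9,5): turn L to W, flip to white, move to (9,4). |black|=10
Step 17: on BLACK (9,4): turn L to S, flip to white, move to (10,4). |black|=9
Step 18: on BLACK (10,4): turn L to E, flip to white, move to (10,5). |black|=8
Step 19: on WHITE (10,5): turn R to S, flip to black, move to (11,5). |black|=9

Answer: 11 5 S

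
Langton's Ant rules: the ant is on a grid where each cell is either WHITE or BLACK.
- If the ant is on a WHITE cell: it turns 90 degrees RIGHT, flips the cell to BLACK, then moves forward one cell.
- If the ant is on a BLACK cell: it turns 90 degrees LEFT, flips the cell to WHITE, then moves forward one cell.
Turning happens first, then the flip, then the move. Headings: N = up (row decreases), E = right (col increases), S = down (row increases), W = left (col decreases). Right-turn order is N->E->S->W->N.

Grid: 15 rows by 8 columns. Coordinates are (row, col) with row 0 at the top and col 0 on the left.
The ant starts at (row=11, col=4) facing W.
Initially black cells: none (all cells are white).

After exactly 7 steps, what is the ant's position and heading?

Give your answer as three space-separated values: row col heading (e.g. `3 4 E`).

Answer: 11 3 N

Derivation:
Step 1: on WHITE (11,4): turn R to N, flip to black, move to (10,4). |black|=1
Step 2: on WHITE (10,4): turn R to E, flip to black, move to (10,5). |black|=2
Step 3: on WHITE (10,5): turn R to S, flip to black, move to (11,5). |black|=3
Step 4: on WHITE (11,5): turn R to W, flip to black, move to (11,4). |black|=4
Step 5: on BLACK (11,4): turn L to S, flip to white, move to (12,4). |black|=3
Step 6: on WHITE (12,4): turn R to W, flip to black, move to (12,3). |black|=4
Step 7: on WHITE (12,3): turn R to N, flip to black, move to (11,3). |black|=5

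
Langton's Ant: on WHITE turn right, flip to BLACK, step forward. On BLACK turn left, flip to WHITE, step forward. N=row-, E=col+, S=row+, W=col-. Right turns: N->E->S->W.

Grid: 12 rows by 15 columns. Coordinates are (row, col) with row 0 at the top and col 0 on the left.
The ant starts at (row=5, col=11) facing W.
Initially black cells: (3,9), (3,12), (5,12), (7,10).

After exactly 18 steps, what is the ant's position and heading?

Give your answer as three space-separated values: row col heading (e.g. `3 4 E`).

Step 1: on WHITE (5,11): turn R to N, flip to black, move to (4,11). |black|=5
Step 2: on WHITE (4,11): turn R to E, flip to black, move to (4,12). |black|=6
Step 3: on WHITE (4,12): turn R to S, flip to black, move to (5,12). |black|=7
Step 4: on BLACK (5,12): turn L to E, flip to white, move to (5,13). |black|=6
Step 5: on WHITE (5,13): turn R to S, flip to black, move to (6,13). |black|=7
Step 6: on WHITE (6,13): turn R to W, flip to black, move to (6,12). |black|=8
Step 7: on WHITE (6,12): turn R to N, flip to black, move to (5,12). |black|=9
Step 8: on WHITE (5,12): turn R to E, flip to black, move to (5,13). |black|=10
Step 9: on BLACK (5,13): turn L to N, flip to white, move to (4,13). |black|=9
Step 10: on WHITE (4,13): turn R to E, flip to black, move to (4,14). |black|=10
Step 11: on WHITE (4,14): turn R to S, flip to black, move to (5,14). |black|=11
Step 12: on WHITE (5,14): turn R to W, flip to black, move to (5,13). |black|=12
Step 13: on WHITE (5,13): turn R to N, flip to black, move to (4,13). |black|=13
Step 14: on BLACK (4,13): turn L to W, flip to white, move to (4,12). |black|=12
Step 15: on BLACK (4,12): turn L to S, flip to white, move to (5,12). |black|=11
Step 16: on BLACK (5,12): turn L to E, flip to white, move to (5,13). |black|=10
Step 17: on BLACK (5,13): turn L to N, flip to white, move to (4,13). |black|=9
Step 18: on WHITE (4,13): turn R to E, flip to black, move to (4,14). |black|=10

Answer: 4 14 E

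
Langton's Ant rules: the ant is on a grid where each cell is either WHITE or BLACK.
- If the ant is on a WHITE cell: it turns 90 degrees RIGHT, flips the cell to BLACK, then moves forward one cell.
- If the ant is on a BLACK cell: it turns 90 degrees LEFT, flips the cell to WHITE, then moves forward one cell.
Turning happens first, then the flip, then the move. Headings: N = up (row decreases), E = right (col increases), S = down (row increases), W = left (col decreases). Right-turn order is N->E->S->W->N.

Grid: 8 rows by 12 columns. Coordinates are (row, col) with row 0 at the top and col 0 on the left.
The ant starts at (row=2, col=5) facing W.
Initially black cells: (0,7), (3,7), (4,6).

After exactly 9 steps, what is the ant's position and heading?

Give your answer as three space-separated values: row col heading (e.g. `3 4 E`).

Answer: 3 5 S

Derivation:
Step 1: on WHITE (2,5): turn R to N, flip to black, move to (1,5). |black|=4
Step 2: on WHITE (1,5): turn R to E, flip to black, move to (1,6). |black|=5
Step 3: on WHITE (1,6): turn R to S, flip to black, move to (2,6). |black|=6
Step 4: on WHITE (2,6): turn R to W, flip to black, move to (2,5). |black|=7
Step 5: on BLACK (2,5): turn L to S, flip to white, move to (3,5). |black|=6
Step 6: on WHITE (3,5): turn R to W, flip to black, move to (3,4). |black|=7
Step 7: on WHITE (3,4): turn R to N, flip to black, move to (2,4). |black|=8
Step 8: on WHITE (2,4): turn R to E, flip to black, move to (2,5). |black|=9
Step 9: on WHITE (2,5): turn R to S, flip to black, move to (3,5). |black|=10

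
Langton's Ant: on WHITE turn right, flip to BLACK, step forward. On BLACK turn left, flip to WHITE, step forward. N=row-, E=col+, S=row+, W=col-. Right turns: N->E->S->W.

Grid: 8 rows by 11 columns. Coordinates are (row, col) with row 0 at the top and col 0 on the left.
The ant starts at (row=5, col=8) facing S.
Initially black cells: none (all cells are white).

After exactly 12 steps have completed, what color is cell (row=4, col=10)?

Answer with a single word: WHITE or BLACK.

Answer: BLACK

Derivation:
Step 1: on WHITE (5,8): turn R to W, flip to black, move to (5,7). |black|=1
Step 2: on WHITE (5,7): turn R to N, flip to black, move to (4,7). |black|=2
Step 3: on WHITE (4,7): turn R to E, flip to black, move to (4,8). |black|=3
Step 4: on WHITE (4,8): turn R to S, flip to black, move to (5,8). |black|=4
Step 5: on BLACK (5,8): turn L to E, flip to white, move to (5,9). |black|=3
Step 6: on WHITE (5,9): turn R to S, flip to black, move to (6,9). |black|=4
Step 7: on WHITE (6,9): turn R to W, flip to black, move to (6,8). |black|=5
Step 8: on WHITE (6,8): turn R to N, flip to black, move to (5,8). |black|=6
Step 9: on WHITE (5,8): turn R to E, flip to black, move to (5,9). |black|=7
Step 10: on BLACK (5,9): turn L to N, flip to white, move to (4,9). |black|=6
Step 11: on WHITE (4,9): turn R to E, flip to black, move to (4,10). |black|=7
Step 12: on WHITE (4,10): turn R to S, flip to black, move to (5,10). |black|=8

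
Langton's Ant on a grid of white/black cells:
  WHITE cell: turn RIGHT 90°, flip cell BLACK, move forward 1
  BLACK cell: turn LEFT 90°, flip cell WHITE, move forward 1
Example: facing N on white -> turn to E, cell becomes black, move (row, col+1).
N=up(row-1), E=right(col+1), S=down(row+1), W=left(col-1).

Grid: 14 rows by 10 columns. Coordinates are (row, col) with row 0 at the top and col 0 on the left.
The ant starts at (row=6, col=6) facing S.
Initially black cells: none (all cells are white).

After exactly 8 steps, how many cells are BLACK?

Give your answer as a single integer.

Answer: 6

Derivation:
Step 1: on WHITE (6,6): turn R to W, flip to black, move to (6,5). |black|=1
Step 2: on WHITE (6,5): turn R to N, flip to black, move to (5,5). |black|=2
Step 3: on WHITE (5,5): turn R to E, flip to black, move to (5,6). |black|=3
Step 4: on WHITE (5,6): turn R to S, flip to black, move to (6,6). |black|=4
Step 5: on BLACK (6,6): turn L to E, flip to white, move to (6,7). |black|=3
Step 6: on WHITE (6,7): turn R to S, flip to black, move to (7,7). |black|=4
Step 7: on WHITE (7,7): turn R to W, flip to black, move to (7,6). |black|=5
Step 8: on WHITE (7,6): turn R to N, flip to black, move to (6,6). |black|=6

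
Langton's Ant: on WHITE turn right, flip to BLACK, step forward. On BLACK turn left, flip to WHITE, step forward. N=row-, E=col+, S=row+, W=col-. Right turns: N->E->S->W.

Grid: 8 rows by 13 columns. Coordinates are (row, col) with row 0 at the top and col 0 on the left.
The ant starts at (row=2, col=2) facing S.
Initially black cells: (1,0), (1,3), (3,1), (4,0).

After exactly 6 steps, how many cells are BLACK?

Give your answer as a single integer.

Answer: 8

Derivation:
Step 1: on WHITE (2,2): turn R to W, flip to black, move to (2,1). |black|=5
Step 2: on WHITE (2,1): turn R to N, flip to black, move to (1,1). |black|=6
Step 3: on WHITE (1,1): turn R to E, flip to black, move to (1,2). |black|=7
Step 4: on WHITE (1,2): turn R to S, flip to black, move to (2,2). |black|=8
Step 5: on BLACK (2,2): turn L to E, flip to white, move to (2,3). |black|=7
Step 6: on WHITE (2,3): turn R to S, flip to black, move to (3,3). |black|=8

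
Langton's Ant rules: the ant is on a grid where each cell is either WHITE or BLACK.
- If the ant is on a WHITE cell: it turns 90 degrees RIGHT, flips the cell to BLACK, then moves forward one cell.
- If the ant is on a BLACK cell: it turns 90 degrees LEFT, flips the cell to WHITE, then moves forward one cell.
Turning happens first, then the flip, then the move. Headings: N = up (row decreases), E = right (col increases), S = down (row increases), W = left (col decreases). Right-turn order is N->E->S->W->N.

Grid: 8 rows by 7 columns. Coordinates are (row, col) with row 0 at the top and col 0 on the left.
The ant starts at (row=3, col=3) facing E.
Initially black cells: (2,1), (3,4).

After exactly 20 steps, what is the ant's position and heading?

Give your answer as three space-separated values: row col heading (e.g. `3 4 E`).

Answer: 3 5 E

Derivation:
Step 1: on WHITE (3,3): turn R to S, flip to black, move to (4,3). |black|=3
Step 2: on WHITE (4,3): turn R to W, flip to black, move to (4,2). |black|=4
Step 3: on WHITE (4,2): turn R to N, flip to black, move to (3,2). |black|=5
Step 4: on WHITE (3,2): turn R to E, flip to black, move to (3,3). |black|=6
Step 5: on BLACK (3,3): turn L to N, flip to white, move to (2,3). |black|=5
Step 6: on WHITE (2,3): turn R to E, flip to black, move to (2,4). |black|=6
Step 7: on WHITE (2,4): turn R to S, flip to black, move to (3,4). |black|=7
Step 8: on BLACK (3,4): turn L to E, flip to white, move to (3,5). |black|=6
Step 9: on WHITE (3,5): turn R to S, flip to black, move to (4,5). |black|=7
Step 10: on WHITE (4,5): turn R to W, flip to black, move to (4,4). |black|=8
Step 11: on WHITE (4,4): turn R to N, flip to black, move to (3,4). |black|=9
Step 12: on WHITE (3,4): turn R to E, flip to black, move to (3,5). |black|=10
Step 13: on BLACK (3,5): turn L to N, flip to white, move to (2,5). |black|=9
Step 14: on WHITE (2,5): turn R to E, flip to black, move to (2,6). |black|=10
Step 15: on WHITE (2,6): turn R to S, flip to black, move to (3,6). |black|=11
Step 16: on WHITE (3,6): turn R to W, flip to black, move to (3,5). |black|=12
Step 17: on WHITE (3,5): turn R to N, flip to black, move to (2,5). |black|=13
Step 18: on BLACK (2,5): turn L to W, flip to white, move to (2,4). |black|=12
Step 19: on BLACK (2,4): turn L to S, flip to white, move to (3,4). |black|=11
Step 20: on BLACK (3,4): turn L to E, flip to white, move to (3,5). |black|=10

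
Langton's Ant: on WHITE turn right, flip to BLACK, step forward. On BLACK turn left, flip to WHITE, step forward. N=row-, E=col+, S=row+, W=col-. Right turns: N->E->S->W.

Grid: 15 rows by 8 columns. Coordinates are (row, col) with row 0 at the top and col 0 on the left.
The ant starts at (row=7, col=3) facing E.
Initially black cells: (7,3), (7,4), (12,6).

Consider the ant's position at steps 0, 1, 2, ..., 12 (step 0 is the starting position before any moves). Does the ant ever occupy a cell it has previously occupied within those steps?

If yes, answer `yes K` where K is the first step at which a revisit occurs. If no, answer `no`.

Step 1: on BLACK (7,3): turn L to N, flip to white, move to (6,3). |black|=2 — new cell
Step 2: on WHITE (6,3): turn R to E, flip to black, move to (6,4). |black|=3 — new cell
Step 3: on WHITE (6,4): turn R to S, flip to black, move to (7,4). |black|=4 — new cell
Step 4: on BLACK (7,4): turn L to E, flip to white, move to (7,5). |black|=3 — new cell
Step 5: on WHITE (7,5): turn R to S, flip to black, move to (8,5). |black|=4 — new cell
Step 6: on WHITE (8,5): turn R to W, flip to black, move to (8,4). |black|=5 — new cell
Step 7: on WHITE (8,4): turn R to N, flip to black, move to (7,4). |black|=6 — REVISIT

Answer: yes 7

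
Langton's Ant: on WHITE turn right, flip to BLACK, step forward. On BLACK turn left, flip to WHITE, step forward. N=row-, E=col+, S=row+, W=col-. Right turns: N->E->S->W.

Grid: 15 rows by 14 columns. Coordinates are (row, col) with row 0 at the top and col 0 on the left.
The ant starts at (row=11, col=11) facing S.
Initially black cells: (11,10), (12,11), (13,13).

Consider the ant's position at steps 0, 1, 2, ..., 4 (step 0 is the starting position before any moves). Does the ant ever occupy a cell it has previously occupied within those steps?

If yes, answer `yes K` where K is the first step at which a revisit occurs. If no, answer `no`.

Step 1: on WHITE (11,11): turn R to W, flip to black, move to (11,10). |black|=4 — new cell
Step 2: on BLACK (11,10): turn L to S, flip to white, move to (12,10). |black|=3 — new cell
Step 3: on WHITE (12,10): turn R to W, flip to black, move to (12,9). |black|=4 — new cell
Step 4: on WHITE (12,9): turn R to N, flip to black, move to (11,9). |black|=5 — new cell
No revisit within 4 steps.

Answer: no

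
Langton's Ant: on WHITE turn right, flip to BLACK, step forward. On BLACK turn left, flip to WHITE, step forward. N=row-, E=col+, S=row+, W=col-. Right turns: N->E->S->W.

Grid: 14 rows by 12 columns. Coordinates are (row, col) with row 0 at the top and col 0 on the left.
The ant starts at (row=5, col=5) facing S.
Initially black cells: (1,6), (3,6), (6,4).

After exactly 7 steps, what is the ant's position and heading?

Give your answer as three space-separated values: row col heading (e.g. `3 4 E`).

Step 1: on WHITE (5,5): turn R to W, flip to black, move to (5,4). |black|=4
Step 2: on WHITE (5,4): turn R to N, flip to black, move to (4,4). |black|=5
Step 3: on WHITE (4,4): turn R to E, flip to black, move to (4,5). |black|=6
Step 4: on WHITE (4,5): turn R to S, flip to black, move to (5,5). |black|=7
Step 5: on BLACK (5,5): turn L to E, flip to white, move to (5,6). |black|=6
Step 6: on WHITE (5,6): turn R to S, flip to black, move to (6,6). |black|=7
Step 7: on WHITE (6,6): turn R to W, flip to black, move to (6,5). |black|=8

Answer: 6 5 W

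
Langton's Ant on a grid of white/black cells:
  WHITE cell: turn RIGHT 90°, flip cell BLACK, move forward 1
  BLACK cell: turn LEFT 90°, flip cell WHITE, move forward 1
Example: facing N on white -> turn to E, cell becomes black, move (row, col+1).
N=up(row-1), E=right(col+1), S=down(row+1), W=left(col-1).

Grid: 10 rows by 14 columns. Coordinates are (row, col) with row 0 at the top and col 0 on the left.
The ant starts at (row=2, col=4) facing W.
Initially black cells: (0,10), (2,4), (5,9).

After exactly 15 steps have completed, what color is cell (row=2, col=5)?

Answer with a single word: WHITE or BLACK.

Answer: BLACK

Derivation:
Step 1: on BLACK (2,4): turn L to S, flip to white, move to (3,4). |black|=2
Step 2: on WHITE (3,4): turn R to W, flip to black, move to (3,3). |black|=3
Step 3: on WHITE (3,3): turn R to N, flip to black, move to (2,3). |black|=4
Step 4: on WHITE (2,3): turn R to E, flip to black, move to (2,4). |black|=5
Step 5: on WHITE (2,4): turn R to S, flip to black, move to (3,4). |black|=6
Step 6: on BLACK (3,4): turn L to E, flip to white, move to (3,5). |black|=5
Step 7: on WHITE (3,5): turn R to S, flip to black, move to (4,5). |black|=6
Step 8: on WHITE (4,5): turn R to W, flip to black, move to (4,4). |black|=7
Step 9: on WHITE (4,4): turn R to N, flip to black, move to (3,4). |black|=8
Step 10: on WHITE (3,4): turn R to E, flip to black, move to (3,5). |black|=9
Step 11: on BLACK (3,5): turn L to N, flip to white, move to (2,5). |black|=8
Step 12: on WHITE (2,5): turn R to E, flip to black, move to (2,6). |black|=9
Step 13: on WHITE (2,6): turn R to S, flip to black, move to (3,6). |black|=10
Step 14: on WHITE (3,6): turn R to W, flip to black, move to (3,5). |black|=11
Step 15: on WHITE (3,5): turn R to N, flip to black, move to (2,5). |black|=12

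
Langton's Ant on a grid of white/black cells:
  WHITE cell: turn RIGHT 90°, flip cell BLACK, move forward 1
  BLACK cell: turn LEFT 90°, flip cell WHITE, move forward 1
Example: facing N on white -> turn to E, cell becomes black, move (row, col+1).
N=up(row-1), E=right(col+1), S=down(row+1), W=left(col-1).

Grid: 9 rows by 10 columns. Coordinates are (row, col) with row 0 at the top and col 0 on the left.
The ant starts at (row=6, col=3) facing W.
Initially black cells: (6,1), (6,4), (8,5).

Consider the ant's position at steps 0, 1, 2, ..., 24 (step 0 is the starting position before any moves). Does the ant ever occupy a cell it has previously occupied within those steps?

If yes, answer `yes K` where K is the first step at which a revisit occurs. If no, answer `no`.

Step 1: on WHITE (6,3): turn R to N, flip to black, move to (5,3). |black|=4 — new cell
Step 2: on WHITE (5,3): turn R to E, flip to black, move to (5,4). |black|=5 — new cell
Step 3: on WHITE (5,4): turn R to S, flip to black, move to (6,4). |black|=6 — new cell
Step 4: on BLACK (6,4): turn L to E, flip to white, move to (6,5). |black|=5 — new cell
Step 5: on WHITE (6,5): turn R to S, flip to black, move to (7,5). |black|=6 — new cell
Step 6: on WHITE (7,5): turn R to W, flip to black, move to (7,4). |black|=7 — new cell
Step 7: on WHITE (7,4): turn R to N, flip to black, move to (6,4). |black|=8 — REVISIT

Answer: yes 7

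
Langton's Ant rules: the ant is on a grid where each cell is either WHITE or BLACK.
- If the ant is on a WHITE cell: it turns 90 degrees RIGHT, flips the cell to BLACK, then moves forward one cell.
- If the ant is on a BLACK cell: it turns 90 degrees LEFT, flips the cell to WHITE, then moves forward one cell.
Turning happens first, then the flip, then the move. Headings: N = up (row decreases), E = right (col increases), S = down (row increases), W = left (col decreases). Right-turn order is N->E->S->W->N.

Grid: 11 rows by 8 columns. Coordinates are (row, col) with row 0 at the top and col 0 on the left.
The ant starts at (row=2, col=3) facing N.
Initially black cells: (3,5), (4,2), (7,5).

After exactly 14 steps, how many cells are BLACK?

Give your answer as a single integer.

Step 1: on WHITE (2,3): turn R to E, flip to black, move to (2,4). |black|=4
Step 2: on WHITE (2,4): turn R to S, flip to black, move to (3,4). |black|=5
Step 3: on WHITE (3,4): turn R to W, flip to black, move to (3,3). |black|=6
Step 4: on WHITE (3,3): turn R to N, flip to black, move to (2,3). |black|=7
Step 5: on BLACK (2,3): turn L to W, flip to white, move to (2,2). |black|=6
Step 6: on WHITE (2,2): turn R to N, flip to black, move to (1,2). |black|=7
Step 7: on WHITE (1,2): turn R to E, flip to black, move to (1,3). |black|=8
Step 8: on WHITE (1,3): turn R to S, flip to black, move to (2,3). |black|=9
Step 9: on WHITE (2,3): turn R to W, flip to black, move to (2,2). |black|=10
Step 10: on BLACK (2,2): turn L to S, flip to white, move to (3,2). |black|=9
Step 11: on WHITE (3,2): turn R to W, flip to black, move to (3,1). |black|=10
Step 12: on WHITE (3,1): turn R to N, flip to black, move to (2,1). |black|=11
Step 13: on WHITE (2,1): turn R to E, flip to black, move to (2,2). |black|=12
Step 14: on WHITE (2,2): turn R to S, flip to black, move to (3,2). |black|=13

Answer: 13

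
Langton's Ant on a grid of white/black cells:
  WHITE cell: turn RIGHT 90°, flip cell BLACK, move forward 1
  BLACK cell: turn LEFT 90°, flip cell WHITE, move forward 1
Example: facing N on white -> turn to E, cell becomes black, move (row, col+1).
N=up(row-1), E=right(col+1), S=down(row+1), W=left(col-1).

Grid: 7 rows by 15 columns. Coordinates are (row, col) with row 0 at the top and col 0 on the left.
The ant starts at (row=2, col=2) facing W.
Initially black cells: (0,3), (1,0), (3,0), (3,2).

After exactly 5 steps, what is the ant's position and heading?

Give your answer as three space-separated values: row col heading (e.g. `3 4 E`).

Answer: 3 2 S

Derivation:
Step 1: on WHITE (2,2): turn R to N, flip to black, move to (1,2). |black|=5
Step 2: on WHITE (1,2): turn R to E, flip to black, move to (1,3). |black|=6
Step 3: on WHITE (1,3): turn R to S, flip to black, move to (2,3). |black|=7
Step 4: on WHITE (2,3): turn R to W, flip to black, move to (2,2). |black|=8
Step 5: on BLACK (2,2): turn L to S, flip to white, move to (3,2). |black|=7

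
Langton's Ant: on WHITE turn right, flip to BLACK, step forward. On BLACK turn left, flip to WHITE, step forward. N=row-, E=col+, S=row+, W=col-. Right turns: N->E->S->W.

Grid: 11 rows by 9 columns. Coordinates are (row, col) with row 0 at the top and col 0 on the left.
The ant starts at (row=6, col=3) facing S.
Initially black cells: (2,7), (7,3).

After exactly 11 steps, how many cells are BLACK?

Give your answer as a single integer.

Step 1: on WHITE (6,3): turn R to W, flip to black, move to (6,2). |black|=3
Step 2: on WHITE (6,2): turn R to N, flip to black, move to (5,2). |black|=4
Step 3: on WHITE (5,2): turn R to E, flip to black, move to (5,3). |black|=5
Step 4: on WHITE (5,3): turn R to S, flip to black, move to (6,3). |black|=6
Step 5: on BLACK (6,3): turn L to E, flip to white, move to (6,4). |black|=5
Step 6: on WHITE (6,4): turn R to S, flip to black, move to (7,4). |black|=6
Step 7: on WHITE (7,4): turn R to W, flip to black, move to (7,3). |black|=7
Step 8: on BLACK (7,3): turn L to S, flip to white, move to (8,3). |black|=6
Step 9: on WHITE (8,3): turn R to W, flip to black, move to (8,2). |black|=7
Step 10: on WHITE (8,2): turn R to N, flip to black, move to (7,2). |black|=8
Step 11: on WHITE (7,2): turn R to E, flip to black, move to (7,3). |black|=9

Answer: 9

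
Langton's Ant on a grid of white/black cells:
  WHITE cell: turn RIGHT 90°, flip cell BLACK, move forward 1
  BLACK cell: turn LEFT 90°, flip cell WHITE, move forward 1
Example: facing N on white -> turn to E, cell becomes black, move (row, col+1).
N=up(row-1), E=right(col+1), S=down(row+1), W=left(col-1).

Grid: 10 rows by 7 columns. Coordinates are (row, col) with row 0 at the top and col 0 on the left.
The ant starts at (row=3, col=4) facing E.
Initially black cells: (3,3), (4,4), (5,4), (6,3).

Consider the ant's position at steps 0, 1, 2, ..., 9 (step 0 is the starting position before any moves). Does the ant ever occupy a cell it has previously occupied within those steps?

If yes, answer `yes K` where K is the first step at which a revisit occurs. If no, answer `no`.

Answer: no

Derivation:
Step 1: on WHITE (3,4): turn R to S, flip to black, move to (4,4). |black|=5 — new cell
Step 2: on BLACK (4,4): turn L to E, flip to white, move to (4,5). |black|=4 — new cell
Step 3: on WHITE (4,5): turn R to S, flip to black, move to (5,5). |black|=5 — new cell
Step 4: on WHITE (5,5): turn R to W, flip to black, move to (5,4). |black|=6 — new cell
Step 5: on BLACK (5,4): turn L to S, flip to white, move to (6,4). |black|=5 — new cell
Step 6: on WHITE (6,4): turn R to W, flip to black, move to (6,3). |black|=6 — new cell
Step 7: on BLACK (6,3): turn L to S, flip to white, move to (7,3). |black|=5 — new cell
Step 8: on WHITE (7,3): turn R to W, flip to black, move to (7,2). |black|=6 — new cell
Step 9: on WHITE (7,2): turn R to N, flip to black, move to (6,2). |black|=7 — new cell
No revisit within 9 steps.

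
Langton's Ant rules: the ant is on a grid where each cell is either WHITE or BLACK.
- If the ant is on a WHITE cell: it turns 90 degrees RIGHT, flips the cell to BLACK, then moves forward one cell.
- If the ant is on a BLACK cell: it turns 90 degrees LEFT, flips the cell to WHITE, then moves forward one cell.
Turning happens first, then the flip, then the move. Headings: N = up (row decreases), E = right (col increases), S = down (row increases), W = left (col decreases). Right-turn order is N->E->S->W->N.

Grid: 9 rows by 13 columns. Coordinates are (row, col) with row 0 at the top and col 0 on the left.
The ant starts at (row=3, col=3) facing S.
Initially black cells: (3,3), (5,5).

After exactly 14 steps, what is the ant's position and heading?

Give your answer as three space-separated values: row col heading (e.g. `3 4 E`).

Answer: 2 4 S

Derivation:
Step 1: on BLACK (3,3): turn L to E, flip to white, move to (3,4). |black|=1
Step 2: on WHITE (3,4): turn R to S, flip to black, move to (4,4). |black|=2
Step 3: on WHITE (4,4): turn R to W, flip to black, move to (4,3). |black|=3
Step 4: on WHITE (4,3): turn R to N, flip to black, move to (3,3). |black|=4
Step 5: on WHITE (3,3): turn R to E, flip to black, move to (3,4). |black|=5
Step 6: on BLACK (3,4): turn L to N, flip to white, move to (2,4). |black|=4
Step 7: on WHITE (2,4): turn R to E, flip to black, move to (2,5). |black|=5
Step 8: on WHITE (2,5): turn R to S, flip to black, move to (3,5). |black|=6
Step 9: on WHITE (3,5): turn R to W, flip to black, move to (3,4). |black|=7
Step 10: on WHITE (3,4): turn R to N, flip to black, move to (2,4). |black|=8
Step 11: on BLACK (2,4): turn L to W, flip to white, move to (2,3). |black|=7
Step 12: on WHITE (2,3): turn R to N, flip to black, move to (1,3). |black|=8
Step 13: on WHITE (1,3): turn R to E, flip to black, move to (1,4). |black|=9
Step 14: on WHITE (1,4): turn R to S, flip to black, move to (2,4). |black|=10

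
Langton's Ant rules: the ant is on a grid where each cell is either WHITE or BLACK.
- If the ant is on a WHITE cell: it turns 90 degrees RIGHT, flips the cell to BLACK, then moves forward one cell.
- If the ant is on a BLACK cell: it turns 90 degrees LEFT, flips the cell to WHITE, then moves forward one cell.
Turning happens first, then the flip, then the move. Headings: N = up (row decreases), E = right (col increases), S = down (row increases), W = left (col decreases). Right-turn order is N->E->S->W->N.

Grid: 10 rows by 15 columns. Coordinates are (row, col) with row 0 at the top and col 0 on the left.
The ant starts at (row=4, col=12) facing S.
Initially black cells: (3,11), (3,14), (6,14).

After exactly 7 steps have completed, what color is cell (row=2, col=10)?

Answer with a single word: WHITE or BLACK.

Step 1: on WHITE (4,12): turn R to W, flip to black, move to (4,11). |black|=4
Step 2: on WHITE (4,11): turn R to N, flip to black, move to (3,11). |black|=5
Step 3: on BLACK (3,11): turn L to W, flip to white, move to (3,10). |black|=4
Step 4: on WHITE (3,10): turn R to N, flip to black, move to (2,10). |black|=5
Step 5: on WHITE (2,10): turn R to E, flip to black, move to (2,11). |black|=6
Step 6: on WHITE (2,11): turn R to S, flip to black, move to (3,11). |black|=7
Step 7: on WHITE (3,11): turn R to W, flip to black, move to (3,10). |black|=8

Answer: BLACK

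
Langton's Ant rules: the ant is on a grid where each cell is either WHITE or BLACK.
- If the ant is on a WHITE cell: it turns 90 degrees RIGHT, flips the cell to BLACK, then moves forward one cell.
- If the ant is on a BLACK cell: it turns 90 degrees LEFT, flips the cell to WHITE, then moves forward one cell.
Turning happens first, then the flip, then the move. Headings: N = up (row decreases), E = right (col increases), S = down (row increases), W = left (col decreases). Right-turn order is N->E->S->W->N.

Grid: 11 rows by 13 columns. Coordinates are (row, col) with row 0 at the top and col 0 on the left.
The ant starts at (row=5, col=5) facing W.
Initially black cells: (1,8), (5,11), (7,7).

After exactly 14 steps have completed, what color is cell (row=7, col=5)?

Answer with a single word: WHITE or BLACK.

Step 1: on WHITE (5,5): turn R to N, flip to black, move to (4,5). |black|=4
Step 2: on WHITE (4,5): turn R to E, flip to black, move to (4,6). |black|=5
Step 3: on WHITE (4,6): turn R to S, flip to black, move to (5,6). |black|=6
Step 4: on WHITE (5,6): turn R to W, flip to black, move to (5,5). |black|=7
Step 5: on BLACK (5,5): turn L to S, flip to white, move to (6,5). |black|=6
Step 6: on WHITE (6,5): turn R to W, flip to black, move to (6,4). |black|=7
Step 7: on WHITE (6,4): turn R to N, flip to black, move to (5,4). |black|=8
Step 8: on WHITE (5,4): turn R to E, flip to black, move to (5,5). |black|=9
Step 9: on WHITE (5,5): turn R to S, flip to black, move to (6,5). |black|=10
Step 10: on BLACK (6,5): turn L to E, flip to white, move to (6,6). |black|=9
Step 11: on WHITE (6,6): turn R to S, flip to black, move to (7,6). |black|=10
Step 12: on WHITE (7,6): turn R to W, flip to black, move to (7,5). |black|=11
Step 13: on WHITE (7,5): turn R to N, flip to black, move to (6,5). |black|=12
Step 14: on WHITE (6,5): turn R to E, flip to black, move to (6,6). |black|=13

Answer: BLACK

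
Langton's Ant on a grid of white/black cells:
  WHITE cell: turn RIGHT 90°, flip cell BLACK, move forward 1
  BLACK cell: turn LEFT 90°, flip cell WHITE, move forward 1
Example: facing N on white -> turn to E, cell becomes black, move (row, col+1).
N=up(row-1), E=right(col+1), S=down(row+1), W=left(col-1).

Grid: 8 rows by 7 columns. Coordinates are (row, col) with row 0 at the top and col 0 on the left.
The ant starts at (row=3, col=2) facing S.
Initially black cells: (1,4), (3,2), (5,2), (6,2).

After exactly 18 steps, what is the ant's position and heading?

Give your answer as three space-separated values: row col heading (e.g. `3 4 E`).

Step 1: on BLACK (3,2): turn L to E, flip to white, move to (3,3). |black|=3
Step 2: on WHITE (3,3): turn R to S, flip to black, move to (4,3). |black|=4
Step 3: on WHITE (4,3): turn R to W, flip to black, move to (4,2). |black|=5
Step 4: on WHITE (4,2): turn R to N, flip to black, move to (3,2). |black|=6
Step 5: on WHITE (3,2): turn R to E, flip to black, move to (3,3). |black|=7
Step 6: on BLACK (3,3): turn L to N, flip to white, move to (2,3). |black|=6
Step 7: on WHITE (2,3): turn R to E, flip to black, move to (2,4). |black|=7
Step 8: on WHITE (2,4): turn R to S, flip to black, move to (3,4). |black|=8
Step 9: on WHITE (3,4): turn R to W, flip to black, move to (3,3). |black|=9
Step 10: on WHITE (3,3): turn R to N, flip to black, move to (2,3). |black|=10
Step 11: on BLACK (2,3): turn L to W, flip to white, move to (2,2). |black|=9
Step 12: on WHITE (2,2): turn R to N, flip to black, move to (1,2). |black|=10
Step 13: on WHITE (1,2): turn R to E, flip to black, move to (1,3). |black|=11
Step 14: on WHITE (1,3): turn R to S, flip to black, move to (2,3). |black|=12
Step 15: on WHITE (2,3): turn R to W, flip to black, move to (2,2). |black|=13
Step 16: on BLACK (2,2): turn L to S, flip to white, move to (3,2). |black|=12
Step 17: on BLACK (3,2): turn L to E, flip to white, move to (3,3). |black|=11
Step 18: on BLACK (3,3): turn L to N, flip to white, move to (2,3). |black|=10

Answer: 2 3 N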